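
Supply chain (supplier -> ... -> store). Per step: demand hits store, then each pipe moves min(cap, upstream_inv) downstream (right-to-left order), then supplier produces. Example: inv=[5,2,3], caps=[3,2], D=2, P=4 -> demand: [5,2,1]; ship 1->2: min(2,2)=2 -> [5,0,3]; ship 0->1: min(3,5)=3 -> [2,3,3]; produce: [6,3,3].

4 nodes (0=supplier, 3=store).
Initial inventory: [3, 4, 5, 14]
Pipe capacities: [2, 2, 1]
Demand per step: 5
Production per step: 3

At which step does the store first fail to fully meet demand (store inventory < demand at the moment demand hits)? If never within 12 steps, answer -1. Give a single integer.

Step 1: demand=5,sold=5 ship[2->3]=1 ship[1->2]=2 ship[0->1]=2 prod=3 -> [4 4 6 10]
Step 2: demand=5,sold=5 ship[2->3]=1 ship[1->2]=2 ship[0->1]=2 prod=3 -> [5 4 7 6]
Step 3: demand=5,sold=5 ship[2->3]=1 ship[1->2]=2 ship[0->1]=2 prod=3 -> [6 4 8 2]
Step 4: demand=5,sold=2 ship[2->3]=1 ship[1->2]=2 ship[0->1]=2 prod=3 -> [7 4 9 1]
Step 5: demand=5,sold=1 ship[2->3]=1 ship[1->2]=2 ship[0->1]=2 prod=3 -> [8 4 10 1]
Step 6: demand=5,sold=1 ship[2->3]=1 ship[1->2]=2 ship[0->1]=2 prod=3 -> [9 4 11 1]
Step 7: demand=5,sold=1 ship[2->3]=1 ship[1->2]=2 ship[0->1]=2 prod=3 -> [10 4 12 1]
Step 8: demand=5,sold=1 ship[2->3]=1 ship[1->2]=2 ship[0->1]=2 prod=3 -> [11 4 13 1]
Step 9: demand=5,sold=1 ship[2->3]=1 ship[1->2]=2 ship[0->1]=2 prod=3 -> [12 4 14 1]
Step 10: demand=5,sold=1 ship[2->3]=1 ship[1->2]=2 ship[0->1]=2 prod=3 -> [13 4 15 1]
Step 11: demand=5,sold=1 ship[2->3]=1 ship[1->2]=2 ship[0->1]=2 prod=3 -> [14 4 16 1]
Step 12: demand=5,sold=1 ship[2->3]=1 ship[1->2]=2 ship[0->1]=2 prod=3 -> [15 4 17 1]
First stockout at step 4

4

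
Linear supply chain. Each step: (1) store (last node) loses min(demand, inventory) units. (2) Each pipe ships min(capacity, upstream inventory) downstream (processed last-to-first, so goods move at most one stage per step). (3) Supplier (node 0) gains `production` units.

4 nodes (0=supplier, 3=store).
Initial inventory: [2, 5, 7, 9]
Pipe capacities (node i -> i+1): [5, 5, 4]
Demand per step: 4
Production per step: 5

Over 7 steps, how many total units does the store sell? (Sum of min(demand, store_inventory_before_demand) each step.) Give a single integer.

Answer: 28

Derivation:
Step 1: sold=4 (running total=4) -> [5 2 8 9]
Step 2: sold=4 (running total=8) -> [5 5 6 9]
Step 3: sold=4 (running total=12) -> [5 5 7 9]
Step 4: sold=4 (running total=16) -> [5 5 8 9]
Step 5: sold=4 (running total=20) -> [5 5 9 9]
Step 6: sold=4 (running total=24) -> [5 5 10 9]
Step 7: sold=4 (running total=28) -> [5 5 11 9]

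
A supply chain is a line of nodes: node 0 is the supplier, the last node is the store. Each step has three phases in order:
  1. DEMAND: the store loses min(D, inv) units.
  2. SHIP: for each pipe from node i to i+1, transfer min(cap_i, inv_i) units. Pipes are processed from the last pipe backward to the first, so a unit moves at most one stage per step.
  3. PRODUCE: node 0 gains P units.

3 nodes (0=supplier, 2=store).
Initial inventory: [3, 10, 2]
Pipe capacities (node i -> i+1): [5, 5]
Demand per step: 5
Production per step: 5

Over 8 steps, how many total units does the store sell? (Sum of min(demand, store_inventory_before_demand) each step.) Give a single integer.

Step 1: sold=2 (running total=2) -> [5 8 5]
Step 2: sold=5 (running total=7) -> [5 8 5]
Step 3: sold=5 (running total=12) -> [5 8 5]
Step 4: sold=5 (running total=17) -> [5 8 5]
Step 5: sold=5 (running total=22) -> [5 8 5]
Step 6: sold=5 (running total=27) -> [5 8 5]
Step 7: sold=5 (running total=32) -> [5 8 5]
Step 8: sold=5 (running total=37) -> [5 8 5]

Answer: 37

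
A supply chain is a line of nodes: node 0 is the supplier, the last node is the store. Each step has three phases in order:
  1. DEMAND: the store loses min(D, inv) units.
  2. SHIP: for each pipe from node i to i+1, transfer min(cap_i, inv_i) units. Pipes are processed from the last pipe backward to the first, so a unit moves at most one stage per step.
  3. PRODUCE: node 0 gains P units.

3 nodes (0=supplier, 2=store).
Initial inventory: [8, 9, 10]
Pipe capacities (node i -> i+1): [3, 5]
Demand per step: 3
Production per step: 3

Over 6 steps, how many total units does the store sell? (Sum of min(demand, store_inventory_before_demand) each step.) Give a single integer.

Answer: 18

Derivation:
Step 1: sold=3 (running total=3) -> [8 7 12]
Step 2: sold=3 (running total=6) -> [8 5 14]
Step 3: sold=3 (running total=9) -> [8 3 16]
Step 4: sold=3 (running total=12) -> [8 3 16]
Step 5: sold=3 (running total=15) -> [8 3 16]
Step 6: sold=3 (running total=18) -> [8 3 16]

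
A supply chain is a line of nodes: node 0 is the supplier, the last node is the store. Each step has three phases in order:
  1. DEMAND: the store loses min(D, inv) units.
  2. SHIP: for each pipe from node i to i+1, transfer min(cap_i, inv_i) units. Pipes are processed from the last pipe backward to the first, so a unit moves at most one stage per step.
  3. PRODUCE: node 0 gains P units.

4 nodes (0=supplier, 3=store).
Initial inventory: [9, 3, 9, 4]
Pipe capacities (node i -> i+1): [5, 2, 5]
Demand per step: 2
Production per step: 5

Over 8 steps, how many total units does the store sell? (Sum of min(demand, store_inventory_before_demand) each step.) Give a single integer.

Answer: 16

Derivation:
Step 1: sold=2 (running total=2) -> [9 6 6 7]
Step 2: sold=2 (running total=4) -> [9 9 3 10]
Step 3: sold=2 (running total=6) -> [9 12 2 11]
Step 4: sold=2 (running total=8) -> [9 15 2 11]
Step 5: sold=2 (running total=10) -> [9 18 2 11]
Step 6: sold=2 (running total=12) -> [9 21 2 11]
Step 7: sold=2 (running total=14) -> [9 24 2 11]
Step 8: sold=2 (running total=16) -> [9 27 2 11]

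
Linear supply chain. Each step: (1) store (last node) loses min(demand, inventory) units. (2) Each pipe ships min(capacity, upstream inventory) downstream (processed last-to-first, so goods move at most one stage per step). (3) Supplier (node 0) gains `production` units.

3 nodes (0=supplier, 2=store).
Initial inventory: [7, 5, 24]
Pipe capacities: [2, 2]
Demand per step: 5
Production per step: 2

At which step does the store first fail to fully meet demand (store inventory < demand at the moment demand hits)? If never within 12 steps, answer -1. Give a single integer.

Step 1: demand=5,sold=5 ship[1->2]=2 ship[0->1]=2 prod=2 -> [7 5 21]
Step 2: demand=5,sold=5 ship[1->2]=2 ship[0->1]=2 prod=2 -> [7 5 18]
Step 3: demand=5,sold=5 ship[1->2]=2 ship[0->1]=2 prod=2 -> [7 5 15]
Step 4: demand=5,sold=5 ship[1->2]=2 ship[0->1]=2 prod=2 -> [7 5 12]
Step 5: demand=5,sold=5 ship[1->2]=2 ship[0->1]=2 prod=2 -> [7 5 9]
Step 6: demand=5,sold=5 ship[1->2]=2 ship[0->1]=2 prod=2 -> [7 5 6]
Step 7: demand=5,sold=5 ship[1->2]=2 ship[0->1]=2 prod=2 -> [7 5 3]
Step 8: demand=5,sold=3 ship[1->2]=2 ship[0->1]=2 prod=2 -> [7 5 2]
Step 9: demand=5,sold=2 ship[1->2]=2 ship[0->1]=2 prod=2 -> [7 5 2]
Step 10: demand=5,sold=2 ship[1->2]=2 ship[0->1]=2 prod=2 -> [7 5 2]
Step 11: demand=5,sold=2 ship[1->2]=2 ship[0->1]=2 prod=2 -> [7 5 2]
Step 12: demand=5,sold=2 ship[1->2]=2 ship[0->1]=2 prod=2 -> [7 5 2]
First stockout at step 8

8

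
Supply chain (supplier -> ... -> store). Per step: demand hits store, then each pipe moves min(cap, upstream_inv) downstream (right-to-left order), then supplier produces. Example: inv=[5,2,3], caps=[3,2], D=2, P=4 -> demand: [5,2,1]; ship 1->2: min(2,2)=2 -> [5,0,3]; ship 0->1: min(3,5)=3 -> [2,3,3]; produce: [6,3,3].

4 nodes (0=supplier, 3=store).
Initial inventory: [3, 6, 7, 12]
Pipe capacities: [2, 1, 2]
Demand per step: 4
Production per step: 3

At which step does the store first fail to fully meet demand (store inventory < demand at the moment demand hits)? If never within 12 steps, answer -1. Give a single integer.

Step 1: demand=4,sold=4 ship[2->3]=2 ship[1->2]=1 ship[0->1]=2 prod=3 -> [4 7 6 10]
Step 2: demand=4,sold=4 ship[2->3]=2 ship[1->2]=1 ship[0->1]=2 prod=3 -> [5 8 5 8]
Step 3: demand=4,sold=4 ship[2->3]=2 ship[1->2]=1 ship[0->1]=2 prod=3 -> [6 9 4 6]
Step 4: demand=4,sold=4 ship[2->3]=2 ship[1->2]=1 ship[0->1]=2 prod=3 -> [7 10 3 4]
Step 5: demand=4,sold=4 ship[2->3]=2 ship[1->2]=1 ship[0->1]=2 prod=3 -> [8 11 2 2]
Step 6: demand=4,sold=2 ship[2->3]=2 ship[1->2]=1 ship[0->1]=2 prod=3 -> [9 12 1 2]
Step 7: demand=4,sold=2 ship[2->3]=1 ship[1->2]=1 ship[0->1]=2 prod=3 -> [10 13 1 1]
Step 8: demand=4,sold=1 ship[2->3]=1 ship[1->2]=1 ship[0->1]=2 prod=3 -> [11 14 1 1]
Step 9: demand=4,sold=1 ship[2->3]=1 ship[1->2]=1 ship[0->1]=2 prod=3 -> [12 15 1 1]
Step 10: demand=4,sold=1 ship[2->3]=1 ship[1->2]=1 ship[0->1]=2 prod=3 -> [13 16 1 1]
Step 11: demand=4,sold=1 ship[2->3]=1 ship[1->2]=1 ship[0->1]=2 prod=3 -> [14 17 1 1]
Step 12: demand=4,sold=1 ship[2->3]=1 ship[1->2]=1 ship[0->1]=2 prod=3 -> [15 18 1 1]
First stockout at step 6

6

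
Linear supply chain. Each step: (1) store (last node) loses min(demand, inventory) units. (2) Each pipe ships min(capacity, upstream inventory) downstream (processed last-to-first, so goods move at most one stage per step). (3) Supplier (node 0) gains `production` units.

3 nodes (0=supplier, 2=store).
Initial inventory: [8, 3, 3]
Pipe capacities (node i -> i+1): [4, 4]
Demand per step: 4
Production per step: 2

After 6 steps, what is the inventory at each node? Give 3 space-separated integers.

Step 1: demand=4,sold=3 ship[1->2]=3 ship[0->1]=4 prod=2 -> inv=[6 4 3]
Step 2: demand=4,sold=3 ship[1->2]=4 ship[0->1]=4 prod=2 -> inv=[4 4 4]
Step 3: demand=4,sold=4 ship[1->2]=4 ship[0->1]=4 prod=2 -> inv=[2 4 4]
Step 4: demand=4,sold=4 ship[1->2]=4 ship[0->1]=2 prod=2 -> inv=[2 2 4]
Step 5: demand=4,sold=4 ship[1->2]=2 ship[0->1]=2 prod=2 -> inv=[2 2 2]
Step 6: demand=4,sold=2 ship[1->2]=2 ship[0->1]=2 prod=2 -> inv=[2 2 2]

2 2 2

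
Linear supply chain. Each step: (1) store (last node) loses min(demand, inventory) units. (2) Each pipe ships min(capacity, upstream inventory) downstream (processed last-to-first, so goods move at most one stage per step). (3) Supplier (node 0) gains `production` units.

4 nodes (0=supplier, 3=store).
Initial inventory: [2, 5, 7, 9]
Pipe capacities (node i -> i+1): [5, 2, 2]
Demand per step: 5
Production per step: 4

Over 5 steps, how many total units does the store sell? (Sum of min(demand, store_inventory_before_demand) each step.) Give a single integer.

Step 1: sold=5 (running total=5) -> [4 5 7 6]
Step 2: sold=5 (running total=10) -> [4 7 7 3]
Step 3: sold=3 (running total=13) -> [4 9 7 2]
Step 4: sold=2 (running total=15) -> [4 11 7 2]
Step 5: sold=2 (running total=17) -> [4 13 7 2]

Answer: 17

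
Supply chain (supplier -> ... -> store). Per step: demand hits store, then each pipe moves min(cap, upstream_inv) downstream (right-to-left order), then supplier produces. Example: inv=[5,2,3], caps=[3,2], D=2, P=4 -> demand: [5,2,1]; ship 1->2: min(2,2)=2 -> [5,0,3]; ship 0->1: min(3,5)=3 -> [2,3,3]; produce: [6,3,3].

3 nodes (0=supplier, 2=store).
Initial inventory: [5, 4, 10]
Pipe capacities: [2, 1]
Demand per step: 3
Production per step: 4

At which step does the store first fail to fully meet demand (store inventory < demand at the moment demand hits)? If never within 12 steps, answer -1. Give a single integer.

Step 1: demand=3,sold=3 ship[1->2]=1 ship[0->1]=2 prod=4 -> [7 5 8]
Step 2: demand=3,sold=3 ship[1->2]=1 ship[0->1]=2 prod=4 -> [9 6 6]
Step 3: demand=3,sold=3 ship[1->2]=1 ship[0->1]=2 prod=4 -> [11 7 4]
Step 4: demand=3,sold=3 ship[1->2]=1 ship[0->1]=2 prod=4 -> [13 8 2]
Step 5: demand=3,sold=2 ship[1->2]=1 ship[0->1]=2 prod=4 -> [15 9 1]
Step 6: demand=3,sold=1 ship[1->2]=1 ship[0->1]=2 prod=4 -> [17 10 1]
Step 7: demand=3,sold=1 ship[1->2]=1 ship[0->1]=2 prod=4 -> [19 11 1]
Step 8: demand=3,sold=1 ship[1->2]=1 ship[0->1]=2 prod=4 -> [21 12 1]
Step 9: demand=3,sold=1 ship[1->2]=1 ship[0->1]=2 prod=4 -> [23 13 1]
Step 10: demand=3,sold=1 ship[1->2]=1 ship[0->1]=2 prod=4 -> [25 14 1]
Step 11: demand=3,sold=1 ship[1->2]=1 ship[0->1]=2 prod=4 -> [27 15 1]
Step 12: demand=3,sold=1 ship[1->2]=1 ship[0->1]=2 prod=4 -> [29 16 1]
First stockout at step 5

5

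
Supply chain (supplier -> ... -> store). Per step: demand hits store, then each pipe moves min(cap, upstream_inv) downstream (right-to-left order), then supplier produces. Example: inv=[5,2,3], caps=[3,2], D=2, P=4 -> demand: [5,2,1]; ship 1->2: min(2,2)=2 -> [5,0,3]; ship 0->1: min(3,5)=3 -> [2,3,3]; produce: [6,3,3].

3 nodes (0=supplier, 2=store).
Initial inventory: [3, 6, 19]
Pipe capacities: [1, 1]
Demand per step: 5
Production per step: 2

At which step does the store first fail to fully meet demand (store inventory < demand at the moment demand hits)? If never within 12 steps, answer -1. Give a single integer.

Step 1: demand=5,sold=5 ship[1->2]=1 ship[0->1]=1 prod=2 -> [4 6 15]
Step 2: demand=5,sold=5 ship[1->2]=1 ship[0->1]=1 prod=2 -> [5 6 11]
Step 3: demand=5,sold=5 ship[1->2]=1 ship[0->1]=1 prod=2 -> [6 6 7]
Step 4: demand=5,sold=5 ship[1->2]=1 ship[0->1]=1 prod=2 -> [7 6 3]
Step 5: demand=5,sold=3 ship[1->2]=1 ship[0->1]=1 prod=2 -> [8 6 1]
Step 6: demand=5,sold=1 ship[1->2]=1 ship[0->1]=1 prod=2 -> [9 6 1]
Step 7: demand=5,sold=1 ship[1->2]=1 ship[0->1]=1 prod=2 -> [10 6 1]
Step 8: demand=5,sold=1 ship[1->2]=1 ship[0->1]=1 prod=2 -> [11 6 1]
Step 9: demand=5,sold=1 ship[1->2]=1 ship[0->1]=1 prod=2 -> [12 6 1]
Step 10: demand=5,sold=1 ship[1->2]=1 ship[0->1]=1 prod=2 -> [13 6 1]
Step 11: demand=5,sold=1 ship[1->2]=1 ship[0->1]=1 prod=2 -> [14 6 1]
Step 12: demand=5,sold=1 ship[1->2]=1 ship[0->1]=1 prod=2 -> [15 6 1]
First stockout at step 5

5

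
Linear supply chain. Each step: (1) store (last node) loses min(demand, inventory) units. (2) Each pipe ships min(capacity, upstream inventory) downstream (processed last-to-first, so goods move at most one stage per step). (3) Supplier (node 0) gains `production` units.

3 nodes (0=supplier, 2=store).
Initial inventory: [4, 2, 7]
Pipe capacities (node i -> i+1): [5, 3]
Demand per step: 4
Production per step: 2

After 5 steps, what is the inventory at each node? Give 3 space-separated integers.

Step 1: demand=4,sold=4 ship[1->2]=2 ship[0->1]=4 prod=2 -> inv=[2 4 5]
Step 2: demand=4,sold=4 ship[1->2]=3 ship[0->1]=2 prod=2 -> inv=[2 3 4]
Step 3: demand=4,sold=4 ship[1->2]=3 ship[0->1]=2 prod=2 -> inv=[2 2 3]
Step 4: demand=4,sold=3 ship[1->2]=2 ship[0->1]=2 prod=2 -> inv=[2 2 2]
Step 5: demand=4,sold=2 ship[1->2]=2 ship[0->1]=2 prod=2 -> inv=[2 2 2]

2 2 2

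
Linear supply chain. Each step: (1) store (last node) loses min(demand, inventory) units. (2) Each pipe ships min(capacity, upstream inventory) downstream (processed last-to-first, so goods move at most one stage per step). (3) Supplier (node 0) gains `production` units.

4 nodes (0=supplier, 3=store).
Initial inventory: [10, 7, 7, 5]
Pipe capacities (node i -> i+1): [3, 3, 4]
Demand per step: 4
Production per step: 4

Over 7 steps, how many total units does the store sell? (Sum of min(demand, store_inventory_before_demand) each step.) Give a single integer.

Answer: 27

Derivation:
Step 1: sold=4 (running total=4) -> [11 7 6 5]
Step 2: sold=4 (running total=8) -> [12 7 5 5]
Step 3: sold=4 (running total=12) -> [13 7 4 5]
Step 4: sold=4 (running total=16) -> [14 7 3 5]
Step 5: sold=4 (running total=20) -> [15 7 3 4]
Step 6: sold=4 (running total=24) -> [16 7 3 3]
Step 7: sold=3 (running total=27) -> [17 7 3 3]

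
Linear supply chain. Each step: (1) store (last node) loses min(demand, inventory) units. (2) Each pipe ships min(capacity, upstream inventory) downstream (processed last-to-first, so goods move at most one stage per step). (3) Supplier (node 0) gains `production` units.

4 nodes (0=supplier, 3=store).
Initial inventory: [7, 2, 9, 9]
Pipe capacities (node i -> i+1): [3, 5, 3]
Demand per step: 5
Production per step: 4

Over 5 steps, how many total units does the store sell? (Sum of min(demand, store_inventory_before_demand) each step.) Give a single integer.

Step 1: sold=5 (running total=5) -> [8 3 8 7]
Step 2: sold=5 (running total=10) -> [9 3 8 5]
Step 3: sold=5 (running total=15) -> [10 3 8 3]
Step 4: sold=3 (running total=18) -> [11 3 8 3]
Step 5: sold=3 (running total=21) -> [12 3 8 3]

Answer: 21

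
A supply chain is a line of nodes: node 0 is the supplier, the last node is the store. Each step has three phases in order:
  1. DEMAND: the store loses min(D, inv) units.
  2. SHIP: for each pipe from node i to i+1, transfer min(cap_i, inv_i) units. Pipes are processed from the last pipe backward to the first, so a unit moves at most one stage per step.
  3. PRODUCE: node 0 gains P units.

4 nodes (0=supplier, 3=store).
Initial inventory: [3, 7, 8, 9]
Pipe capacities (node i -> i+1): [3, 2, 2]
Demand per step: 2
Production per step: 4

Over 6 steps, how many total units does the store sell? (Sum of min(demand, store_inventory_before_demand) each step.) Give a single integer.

Answer: 12

Derivation:
Step 1: sold=2 (running total=2) -> [4 8 8 9]
Step 2: sold=2 (running total=4) -> [5 9 8 9]
Step 3: sold=2 (running total=6) -> [6 10 8 9]
Step 4: sold=2 (running total=8) -> [7 11 8 9]
Step 5: sold=2 (running total=10) -> [8 12 8 9]
Step 6: sold=2 (running total=12) -> [9 13 8 9]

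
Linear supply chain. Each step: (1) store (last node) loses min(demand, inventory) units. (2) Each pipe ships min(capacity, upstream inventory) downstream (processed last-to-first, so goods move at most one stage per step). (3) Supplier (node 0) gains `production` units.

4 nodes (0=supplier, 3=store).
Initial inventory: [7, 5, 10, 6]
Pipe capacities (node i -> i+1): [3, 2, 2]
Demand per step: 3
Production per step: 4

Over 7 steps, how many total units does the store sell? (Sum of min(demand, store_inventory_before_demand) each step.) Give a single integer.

Answer: 18

Derivation:
Step 1: sold=3 (running total=3) -> [8 6 10 5]
Step 2: sold=3 (running total=6) -> [9 7 10 4]
Step 3: sold=3 (running total=9) -> [10 8 10 3]
Step 4: sold=3 (running total=12) -> [11 9 10 2]
Step 5: sold=2 (running total=14) -> [12 10 10 2]
Step 6: sold=2 (running total=16) -> [13 11 10 2]
Step 7: sold=2 (running total=18) -> [14 12 10 2]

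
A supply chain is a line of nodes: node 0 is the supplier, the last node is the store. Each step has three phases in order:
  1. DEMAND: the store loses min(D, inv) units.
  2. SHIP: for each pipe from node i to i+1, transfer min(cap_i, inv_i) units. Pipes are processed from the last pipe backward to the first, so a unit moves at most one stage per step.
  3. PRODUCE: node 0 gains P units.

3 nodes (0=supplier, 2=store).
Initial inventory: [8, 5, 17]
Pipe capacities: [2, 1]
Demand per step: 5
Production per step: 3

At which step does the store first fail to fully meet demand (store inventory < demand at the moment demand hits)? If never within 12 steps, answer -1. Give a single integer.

Step 1: demand=5,sold=5 ship[1->2]=1 ship[0->1]=2 prod=3 -> [9 6 13]
Step 2: demand=5,sold=5 ship[1->2]=1 ship[0->1]=2 prod=3 -> [10 7 9]
Step 3: demand=5,sold=5 ship[1->2]=1 ship[0->1]=2 prod=3 -> [11 8 5]
Step 4: demand=5,sold=5 ship[1->2]=1 ship[0->1]=2 prod=3 -> [12 9 1]
Step 5: demand=5,sold=1 ship[1->2]=1 ship[0->1]=2 prod=3 -> [13 10 1]
Step 6: demand=5,sold=1 ship[1->2]=1 ship[0->1]=2 prod=3 -> [14 11 1]
Step 7: demand=5,sold=1 ship[1->2]=1 ship[0->1]=2 prod=3 -> [15 12 1]
Step 8: demand=5,sold=1 ship[1->2]=1 ship[0->1]=2 prod=3 -> [16 13 1]
Step 9: demand=5,sold=1 ship[1->2]=1 ship[0->1]=2 prod=3 -> [17 14 1]
Step 10: demand=5,sold=1 ship[1->2]=1 ship[0->1]=2 prod=3 -> [18 15 1]
Step 11: demand=5,sold=1 ship[1->2]=1 ship[0->1]=2 prod=3 -> [19 16 1]
Step 12: demand=5,sold=1 ship[1->2]=1 ship[0->1]=2 prod=3 -> [20 17 1]
First stockout at step 5

5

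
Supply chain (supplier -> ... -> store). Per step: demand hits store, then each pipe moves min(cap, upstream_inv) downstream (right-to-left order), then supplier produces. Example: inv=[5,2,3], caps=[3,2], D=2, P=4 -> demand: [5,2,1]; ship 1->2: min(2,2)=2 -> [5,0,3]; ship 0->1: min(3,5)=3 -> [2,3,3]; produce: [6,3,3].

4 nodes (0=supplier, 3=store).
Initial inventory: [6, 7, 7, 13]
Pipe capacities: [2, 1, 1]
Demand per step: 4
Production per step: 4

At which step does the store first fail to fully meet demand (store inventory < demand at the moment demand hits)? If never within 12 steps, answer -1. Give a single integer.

Step 1: demand=4,sold=4 ship[2->3]=1 ship[1->2]=1 ship[0->1]=2 prod=4 -> [8 8 7 10]
Step 2: demand=4,sold=4 ship[2->3]=1 ship[1->2]=1 ship[0->1]=2 prod=4 -> [10 9 7 7]
Step 3: demand=4,sold=4 ship[2->3]=1 ship[1->2]=1 ship[0->1]=2 prod=4 -> [12 10 7 4]
Step 4: demand=4,sold=4 ship[2->3]=1 ship[1->2]=1 ship[0->1]=2 prod=4 -> [14 11 7 1]
Step 5: demand=4,sold=1 ship[2->3]=1 ship[1->2]=1 ship[0->1]=2 prod=4 -> [16 12 7 1]
Step 6: demand=4,sold=1 ship[2->3]=1 ship[1->2]=1 ship[0->1]=2 prod=4 -> [18 13 7 1]
Step 7: demand=4,sold=1 ship[2->3]=1 ship[1->2]=1 ship[0->1]=2 prod=4 -> [20 14 7 1]
Step 8: demand=4,sold=1 ship[2->3]=1 ship[1->2]=1 ship[0->1]=2 prod=4 -> [22 15 7 1]
Step 9: demand=4,sold=1 ship[2->3]=1 ship[1->2]=1 ship[0->1]=2 prod=4 -> [24 16 7 1]
Step 10: demand=4,sold=1 ship[2->3]=1 ship[1->2]=1 ship[0->1]=2 prod=4 -> [26 17 7 1]
Step 11: demand=4,sold=1 ship[2->3]=1 ship[1->2]=1 ship[0->1]=2 prod=4 -> [28 18 7 1]
Step 12: demand=4,sold=1 ship[2->3]=1 ship[1->2]=1 ship[0->1]=2 prod=4 -> [30 19 7 1]
First stockout at step 5

5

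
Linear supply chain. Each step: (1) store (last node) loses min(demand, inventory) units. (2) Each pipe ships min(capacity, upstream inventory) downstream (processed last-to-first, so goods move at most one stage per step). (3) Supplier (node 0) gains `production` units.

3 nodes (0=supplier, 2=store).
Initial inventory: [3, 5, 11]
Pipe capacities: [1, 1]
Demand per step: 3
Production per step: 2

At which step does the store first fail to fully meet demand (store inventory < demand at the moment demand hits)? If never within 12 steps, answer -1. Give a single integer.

Step 1: demand=3,sold=3 ship[1->2]=1 ship[0->1]=1 prod=2 -> [4 5 9]
Step 2: demand=3,sold=3 ship[1->2]=1 ship[0->1]=1 prod=2 -> [5 5 7]
Step 3: demand=3,sold=3 ship[1->2]=1 ship[0->1]=1 prod=2 -> [6 5 5]
Step 4: demand=3,sold=3 ship[1->2]=1 ship[0->1]=1 prod=2 -> [7 5 3]
Step 5: demand=3,sold=3 ship[1->2]=1 ship[0->1]=1 prod=2 -> [8 5 1]
Step 6: demand=3,sold=1 ship[1->2]=1 ship[0->1]=1 prod=2 -> [9 5 1]
Step 7: demand=3,sold=1 ship[1->2]=1 ship[0->1]=1 prod=2 -> [10 5 1]
Step 8: demand=3,sold=1 ship[1->2]=1 ship[0->1]=1 prod=2 -> [11 5 1]
Step 9: demand=3,sold=1 ship[1->2]=1 ship[0->1]=1 prod=2 -> [12 5 1]
Step 10: demand=3,sold=1 ship[1->2]=1 ship[0->1]=1 prod=2 -> [13 5 1]
Step 11: demand=3,sold=1 ship[1->2]=1 ship[0->1]=1 prod=2 -> [14 5 1]
Step 12: demand=3,sold=1 ship[1->2]=1 ship[0->1]=1 prod=2 -> [15 5 1]
First stockout at step 6

6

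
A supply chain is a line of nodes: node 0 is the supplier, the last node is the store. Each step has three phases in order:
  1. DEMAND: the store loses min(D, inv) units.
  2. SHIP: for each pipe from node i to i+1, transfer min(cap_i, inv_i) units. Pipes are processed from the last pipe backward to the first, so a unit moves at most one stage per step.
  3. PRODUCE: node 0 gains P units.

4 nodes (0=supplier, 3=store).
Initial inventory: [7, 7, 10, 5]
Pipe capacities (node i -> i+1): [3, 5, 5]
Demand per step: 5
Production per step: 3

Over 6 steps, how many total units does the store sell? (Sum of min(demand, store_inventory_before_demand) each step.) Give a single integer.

Answer: 30

Derivation:
Step 1: sold=5 (running total=5) -> [7 5 10 5]
Step 2: sold=5 (running total=10) -> [7 3 10 5]
Step 3: sold=5 (running total=15) -> [7 3 8 5]
Step 4: sold=5 (running total=20) -> [7 3 6 5]
Step 5: sold=5 (running total=25) -> [7 3 4 5]
Step 6: sold=5 (running total=30) -> [7 3 3 4]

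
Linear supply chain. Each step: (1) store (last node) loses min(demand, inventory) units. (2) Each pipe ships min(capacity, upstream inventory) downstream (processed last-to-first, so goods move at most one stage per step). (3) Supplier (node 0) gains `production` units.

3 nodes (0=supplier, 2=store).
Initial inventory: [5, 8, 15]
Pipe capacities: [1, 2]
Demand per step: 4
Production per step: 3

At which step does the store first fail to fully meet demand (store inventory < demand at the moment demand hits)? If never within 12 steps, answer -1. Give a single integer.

Step 1: demand=4,sold=4 ship[1->2]=2 ship[0->1]=1 prod=3 -> [7 7 13]
Step 2: demand=4,sold=4 ship[1->2]=2 ship[0->1]=1 prod=3 -> [9 6 11]
Step 3: demand=4,sold=4 ship[1->2]=2 ship[0->1]=1 prod=3 -> [11 5 9]
Step 4: demand=4,sold=4 ship[1->2]=2 ship[0->1]=1 prod=3 -> [13 4 7]
Step 5: demand=4,sold=4 ship[1->2]=2 ship[0->1]=1 prod=3 -> [15 3 5]
Step 6: demand=4,sold=4 ship[1->2]=2 ship[0->1]=1 prod=3 -> [17 2 3]
Step 7: demand=4,sold=3 ship[1->2]=2 ship[0->1]=1 prod=3 -> [19 1 2]
Step 8: demand=4,sold=2 ship[1->2]=1 ship[0->1]=1 prod=3 -> [21 1 1]
Step 9: demand=4,sold=1 ship[1->2]=1 ship[0->1]=1 prod=3 -> [23 1 1]
Step 10: demand=4,sold=1 ship[1->2]=1 ship[0->1]=1 prod=3 -> [25 1 1]
Step 11: demand=4,sold=1 ship[1->2]=1 ship[0->1]=1 prod=3 -> [27 1 1]
Step 12: demand=4,sold=1 ship[1->2]=1 ship[0->1]=1 prod=3 -> [29 1 1]
First stockout at step 7

7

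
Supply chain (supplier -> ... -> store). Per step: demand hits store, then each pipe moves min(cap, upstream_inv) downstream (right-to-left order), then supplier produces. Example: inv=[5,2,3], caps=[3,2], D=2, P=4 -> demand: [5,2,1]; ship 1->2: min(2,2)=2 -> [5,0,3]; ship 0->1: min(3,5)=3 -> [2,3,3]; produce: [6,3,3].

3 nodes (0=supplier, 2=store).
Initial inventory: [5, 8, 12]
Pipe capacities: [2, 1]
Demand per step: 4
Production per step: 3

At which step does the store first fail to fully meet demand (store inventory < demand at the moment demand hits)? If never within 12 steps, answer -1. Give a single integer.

Step 1: demand=4,sold=4 ship[1->2]=1 ship[0->1]=2 prod=3 -> [6 9 9]
Step 2: demand=4,sold=4 ship[1->2]=1 ship[0->1]=2 prod=3 -> [7 10 6]
Step 3: demand=4,sold=4 ship[1->2]=1 ship[0->1]=2 prod=3 -> [8 11 3]
Step 4: demand=4,sold=3 ship[1->2]=1 ship[0->1]=2 prod=3 -> [9 12 1]
Step 5: demand=4,sold=1 ship[1->2]=1 ship[0->1]=2 prod=3 -> [10 13 1]
Step 6: demand=4,sold=1 ship[1->2]=1 ship[0->1]=2 prod=3 -> [11 14 1]
Step 7: demand=4,sold=1 ship[1->2]=1 ship[0->1]=2 prod=3 -> [12 15 1]
Step 8: demand=4,sold=1 ship[1->2]=1 ship[0->1]=2 prod=3 -> [13 16 1]
Step 9: demand=4,sold=1 ship[1->2]=1 ship[0->1]=2 prod=3 -> [14 17 1]
Step 10: demand=4,sold=1 ship[1->2]=1 ship[0->1]=2 prod=3 -> [15 18 1]
Step 11: demand=4,sold=1 ship[1->2]=1 ship[0->1]=2 prod=3 -> [16 19 1]
Step 12: demand=4,sold=1 ship[1->2]=1 ship[0->1]=2 prod=3 -> [17 20 1]
First stockout at step 4

4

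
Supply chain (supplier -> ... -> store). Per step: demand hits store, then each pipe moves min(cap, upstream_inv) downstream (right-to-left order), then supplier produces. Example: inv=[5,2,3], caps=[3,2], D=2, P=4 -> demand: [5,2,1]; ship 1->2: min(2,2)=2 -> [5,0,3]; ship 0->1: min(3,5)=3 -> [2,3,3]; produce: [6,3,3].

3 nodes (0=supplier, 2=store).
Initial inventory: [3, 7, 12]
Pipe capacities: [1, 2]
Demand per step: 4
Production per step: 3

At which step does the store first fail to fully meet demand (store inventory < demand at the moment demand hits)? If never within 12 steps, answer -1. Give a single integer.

Step 1: demand=4,sold=4 ship[1->2]=2 ship[0->1]=1 prod=3 -> [5 6 10]
Step 2: demand=4,sold=4 ship[1->2]=2 ship[0->1]=1 prod=3 -> [7 5 8]
Step 3: demand=4,sold=4 ship[1->2]=2 ship[0->1]=1 prod=3 -> [9 4 6]
Step 4: demand=4,sold=4 ship[1->2]=2 ship[0->1]=1 prod=3 -> [11 3 4]
Step 5: demand=4,sold=4 ship[1->2]=2 ship[0->1]=1 prod=3 -> [13 2 2]
Step 6: demand=4,sold=2 ship[1->2]=2 ship[0->1]=1 prod=3 -> [15 1 2]
Step 7: demand=4,sold=2 ship[1->2]=1 ship[0->1]=1 prod=3 -> [17 1 1]
Step 8: demand=4,sold=1 ship[1->2]=1 ship[0->1]=1 prod=3 -> [19 1 1]
Step 9: demand=4,sold=1 ship[1->2]=1 ship[0->1]=1 prod=3 -> [21 1 1]
Step 10: demand=4,sold=1 ship[1->2]=1 ship[0->1]=1 prod=3 -> [23 1 1]
Step 11: demand=4,sold=1 ship[1->2]=1 ship[0->1]=1 prod=3 -> [25 1 1]
Step 12: demand=4,sold=1 ship[1->2]=1 ship[0->1]=1 prod=3 -> [27 1 1]
First stockout at step 6

6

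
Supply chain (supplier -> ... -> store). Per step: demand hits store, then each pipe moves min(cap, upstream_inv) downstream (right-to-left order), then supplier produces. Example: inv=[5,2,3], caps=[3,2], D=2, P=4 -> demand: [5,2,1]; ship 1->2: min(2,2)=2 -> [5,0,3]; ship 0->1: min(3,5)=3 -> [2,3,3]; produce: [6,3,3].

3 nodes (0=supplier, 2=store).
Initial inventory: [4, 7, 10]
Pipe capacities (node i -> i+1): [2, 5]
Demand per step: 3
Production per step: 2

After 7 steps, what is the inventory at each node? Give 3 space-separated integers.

Step 1: demand=3,sold=3 ship[1->2]=5 ship[0->1]=2 prod=2 -> inv=[4 4 12]
Step 2: demand=3,sold=3 ship[1->2]=4 ship[0->1]=2 prod=2 -> inv=[4 2 13]
Step 3: demand=3,sold=3 ship[1->2]=2 ship[0->1]=2 prod=2 -> inv=[4 2 12]
Step 4: demand=3,sold=3 ship[1->2]=2 ship[0->1]=2 prod=2 -> inv=[4 2 11]
Step 5: demand=3,sold=3 ship[1->2]=2 ship[0->1]=2 prod=2 -> inv=[4 2 10]
Step 6: demand=3,sold=3 ship[1->2]=2 ship[0->1]=2 prod=2 -> inv=[4 2 9]
Step 7: demand=3,sold=3 ship[1->2]=2 ship[0->1]=2 prod=2 -> inv=[4 2 8]

4 2 8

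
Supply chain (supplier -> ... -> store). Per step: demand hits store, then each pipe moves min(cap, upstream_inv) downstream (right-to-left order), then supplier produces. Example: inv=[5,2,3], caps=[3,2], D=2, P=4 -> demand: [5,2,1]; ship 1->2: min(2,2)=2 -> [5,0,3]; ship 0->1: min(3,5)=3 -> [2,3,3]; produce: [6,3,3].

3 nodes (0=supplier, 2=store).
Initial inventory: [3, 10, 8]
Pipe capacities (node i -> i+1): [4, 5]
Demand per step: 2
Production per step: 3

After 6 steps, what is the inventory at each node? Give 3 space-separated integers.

Step 1: demand=2,sold=2 ship[1->2]=5 ship[0->1]=3 prod=3 -> inv=[3 8 11]
Step 2: demand=2,sold=2 ship[1->2]=5 ship[0->1]=3 prod=3 -> inv=[3 6 14]
Step 3: demand=2,sold=2 ship[1->2]=5 ship[0->1]=3 prod=3 -> inv=[3 4 17]
Step 4: demand=2,sold=2 ship[1->2]=4 ship[0->1]=3 prod=3 -> inv=[3 3 19]
Step 5: demand=2,sold=2 ship[1->2]=3 ship[0->1]=3 prod=3 -> inv=[3 3 20]
Step 6: demand=2,sold=2 ship[1->2]=3 ship[0->1]=3 prod=3 -> inv=[3 3 21]

3 3 21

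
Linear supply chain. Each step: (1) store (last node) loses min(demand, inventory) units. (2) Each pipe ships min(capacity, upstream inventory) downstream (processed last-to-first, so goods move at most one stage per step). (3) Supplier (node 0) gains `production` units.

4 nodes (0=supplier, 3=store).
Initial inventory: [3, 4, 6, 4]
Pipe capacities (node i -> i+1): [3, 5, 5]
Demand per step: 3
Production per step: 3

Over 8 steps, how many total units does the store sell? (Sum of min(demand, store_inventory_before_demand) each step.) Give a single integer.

Step 1: sold=3 (running total=3) -> [3 3 5 6]
Step 2: sold=3 (running total=6) -> [3 3 3 8]
Step 3: sold=3 (running total=9) -> [3 3 3 8]
Step 4: sold=3 (running total=12) -> [3 3 3 8]
Step 5: sold=3 (running total=15) -> [3 3 3 8]
Step 6: sold=3 (running total=18) -> [3 3 3 8]
Step 7: sold=3 (running total=21) -> [3 3 3 8]
Step 8: sold=3 (running total=24) -> [3 3 3 8]

Answer: 24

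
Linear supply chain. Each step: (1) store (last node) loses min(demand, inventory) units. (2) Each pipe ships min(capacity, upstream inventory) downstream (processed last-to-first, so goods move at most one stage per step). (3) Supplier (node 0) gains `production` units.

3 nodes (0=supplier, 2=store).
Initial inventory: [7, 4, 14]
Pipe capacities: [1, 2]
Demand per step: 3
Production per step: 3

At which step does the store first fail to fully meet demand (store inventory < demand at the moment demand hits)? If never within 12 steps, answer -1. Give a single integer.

Step 1: demand=3,sold=3 ship[1->2]=2 ship[0->1]=1 prod=3 -> [9 3 13]
Step 2: demand=3,sold=3 ship[1->2]=2 ship[0->1]=1 prod=3 -> [11 2 12]
Step 3: demand=3,sold=3 ship[1->2]=2 ship[0->1]=1 prod=3 -> [13 1 11]
Step 4: demand=3,sold=3 ship[1->2]=1 ship[0->1]=1 prod=3 -> [15 1 9]
Step 5: demand=3,sold=3 ship[1->2]=1 ship[0->1]=1 prod=3 -> [17 1 7]
Step 6: demand=3,sold=3 ship[1->2]=1 ship[0->1]=1 prod=3 -> [19 1 5]
Step 7: demand=3,sold=3 ship[1->2]=1 ship[0->1]=1 prod=3 -> [21 1 3]
Step 8: demand=3,sold=3 ship[1->2]=1 ship[0->1]=1 prod=3 -> [23 1 1]
Step 9: demand=3,sold=1 ship[1->2]=1 ship[0->1]=1 prod=3 -> [25 1 1]
Step 10: demand=3,sold=1 ship[1->2]=1 ship[0->1]=1 prod=3 -> [27 1 1]
Step 11: demand=3,sold=1 ship[1->2]=1 ship[0->1]=1 prod=3 -> [29 1 1]
Step 12: demand=3,sold=1 ship[1->2]=1 ship[0->1]=1 prod=3 -> [31 1 1]
First stockout at step 9

9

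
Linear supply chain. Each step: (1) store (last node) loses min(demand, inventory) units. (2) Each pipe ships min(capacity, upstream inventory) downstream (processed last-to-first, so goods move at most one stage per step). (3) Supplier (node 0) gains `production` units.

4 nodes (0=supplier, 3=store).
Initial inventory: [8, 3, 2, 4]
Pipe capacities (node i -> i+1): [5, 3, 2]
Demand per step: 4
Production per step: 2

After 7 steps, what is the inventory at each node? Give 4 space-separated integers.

Step 1: demand=4,sold=4 ship[2->3]=2 ship[1->2]=3 ship[0->1]=5 prod=2 -> inv=[5 5 3 2]
Step 2: demand=4,sold=2 ship[2->3]=2 ship[1->2]=3 ship[0->1]=5 prod=2 -> inv=[2 7 4 2]
Step 3: demand=4,sold=2 ship[2->3]=2 ship[1->2]=3 ship[0->1]=2 prod=2 -> inv=[2 6 5 2]
Step 4: demand=4,sold=2 ship[2->3]=2 ship[1->2]=3 ship[0->1]=2 prod=2 -> inv=[2 5 6 2]
Step 5: demand=4,sold=2 ship[2->3]=2 ship[1->2]=3 ship[0->1]=2 prod=2 -> inv=[2 4 7 2]
Step 6: demand=4,sold=2 ship[2->3]=2 ship[1->2]=3 ship[0->1]=2 prod=2 -> inv=[2 3 8 2]
Step 7: demand=4,sold=2 ship[2->3]=2 ship[1->2]=3 ship[0->1]=2 prod=2 -> inv=[2 2 9 2]

2 2 9 2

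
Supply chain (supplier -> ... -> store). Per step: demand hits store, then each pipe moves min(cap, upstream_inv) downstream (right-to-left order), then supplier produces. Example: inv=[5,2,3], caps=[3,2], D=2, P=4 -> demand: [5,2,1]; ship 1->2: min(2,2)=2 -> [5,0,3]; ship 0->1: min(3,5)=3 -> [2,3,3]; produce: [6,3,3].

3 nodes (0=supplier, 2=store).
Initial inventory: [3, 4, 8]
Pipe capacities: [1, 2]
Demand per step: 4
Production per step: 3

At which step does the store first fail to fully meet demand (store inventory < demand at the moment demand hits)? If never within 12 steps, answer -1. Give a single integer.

Step 1: demand=4,sold=4 ship[1->2]=2 ship[0->1]=1 prod=3 -> [5 3 6]
Step 2: demand=4,sold=4 ship[1->2]=2 ship[0->1]=1 prod=3 -> [7 2 4]
Step 3: demand=4,sold=4 ship[1->2]=2 ship[0->1]=1 prod=3 -> [9 1 2]
Step 4: demand=4,sold=2 ship[1->2]=1 ship[0->1]=1 prod=3 -> [11 1 1]
Step 5: demand=4,sold=1 ship[1->2]=1 ship[0->1]=1 prod=3 -> [13 1 1]
Step 6: demand=4,sold=1 ship[1->2]=1 ship[0->1]=1 prod=3 -> [15 1 1]
Step 7: demand=4,sold=1 ship[1->2]=1 ship[0->1]=1 prod=3 -> [17 1 1]
Step 8: demand=4,sold=1 ship[1->2]=1 ship[0->1]=1 prod=3 -> [19 1 1]
Step 9: demand=4,sold=1 ship[1->2]=1 ship[0->1]=1 prod=3 -> [21 1 1]
Step 10: demand=4,sold=1 ship[1->2]=1 ship[0->1]=1 prod=3 -> [23 1 1]
Step 11: demand=4,sold=1 ship[1->2]=1 ship[0->1]=1 prod=3 -> [25 1 1]
Step 12: demand=4,sold=1 ship[1->2]=1 ship[0->1]=1 prod=3 -> [27 1 1]
First stockout at step 4

4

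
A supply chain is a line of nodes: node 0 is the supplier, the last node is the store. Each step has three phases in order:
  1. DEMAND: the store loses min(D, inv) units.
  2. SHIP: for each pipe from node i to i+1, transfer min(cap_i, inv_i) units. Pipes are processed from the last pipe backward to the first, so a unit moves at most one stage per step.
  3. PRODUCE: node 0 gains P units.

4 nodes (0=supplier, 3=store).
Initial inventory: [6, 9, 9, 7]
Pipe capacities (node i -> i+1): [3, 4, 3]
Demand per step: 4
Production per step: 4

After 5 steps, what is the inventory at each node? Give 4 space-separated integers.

Step 1: demand=4,sold=4 ship[2->3]=3 ship[1->2]=4 ship[0->1]=3 prod=4 -> inv=[7 8 10 6]
Step 2: demand=4,sold=4 ship[2->3]=3 ship[1->2]=4 ship[0->1]=3 prod=4 -> inv=[8 7 11 5]
Step 3: demand=4,sold=4 ship[2->3]=3 ship[1->2]=4 ship[0->1]=3 prod=4 -> inv=[9 6 12 4]
Step 4: demand=4,sold=4 ship[2->3]=3 ship[1->2]=4 ship[0->1]=3 prod=4 -> inv=[10 5 13 3]
Step 5: demand=4,sold=3 ship[2->3]=3 ship[1->2]=4 ship[0->1]=3 prod=4 -> inv=[11 4 14 3]

11 4 14 3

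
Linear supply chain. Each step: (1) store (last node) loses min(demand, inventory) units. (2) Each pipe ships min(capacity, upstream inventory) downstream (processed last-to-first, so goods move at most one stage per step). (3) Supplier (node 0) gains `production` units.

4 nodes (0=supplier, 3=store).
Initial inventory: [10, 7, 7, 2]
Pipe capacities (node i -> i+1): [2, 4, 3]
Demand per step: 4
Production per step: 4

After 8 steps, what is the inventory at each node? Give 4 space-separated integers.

Step 1: demand=4,sold=2 ship[2->3]=3 ship[1->2]=4 ship[0->1]=2 prod=4 -> inv=[12 5 8 3]
Step 2: demand=4,sold=3 ship[2->3]=3 ship[1->2]=4 ship[0->1]=2 prod=4 -> inv=[14 3 9 3]
Step 3: demand=4,sold=3 ship[2->3]=3 ship[1->2]=3 ship[0->1]=2 prod=4 -> inv=[16 2 9 3]
Step 4: demand=4,sold=3 ship[2->3]=3 ship[1->2]=2 ship[0->1]=2 prod=4 -> inv=[18 2 8 3]
Step 5: demand=4,sold=3 ship[2->3]=3 ship[1->2]=2 ship[0->1]=2 prod=4 -> inv=[20 2 7 3]
Step 6: demand=4,sold=3 ship[2->3]=3 ship[1->2]=2 ship[0->1]=2 prod=4 -> inv=[22 2 6 3]
Step 7: demand=4,sold=3 ship[2->3]=3 ship[1->2]=2 ship[0->1]=2 prod=4 -> inv=[24 2 5 3]
Step 8: demand=4,sold=3 ship[2->3]=3 ship[1->2]=2 ship[0->1]=2 prod=4 -> inv=[26 2 4 3]

26 2 4 3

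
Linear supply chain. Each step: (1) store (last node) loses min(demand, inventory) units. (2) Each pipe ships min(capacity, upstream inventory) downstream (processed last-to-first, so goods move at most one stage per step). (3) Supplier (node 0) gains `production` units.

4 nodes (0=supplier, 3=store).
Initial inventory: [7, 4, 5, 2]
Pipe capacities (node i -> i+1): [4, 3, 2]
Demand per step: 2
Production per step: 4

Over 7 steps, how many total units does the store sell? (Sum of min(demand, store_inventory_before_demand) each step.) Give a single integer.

Step 1: sold=2 (running total=2) -> [7 5 6 2]
Step 2: sold=2 (running total=4) -> [7 6 7 2]
Step 3: sold=2 (running total=6) -> [7 7 8 2]
Step 4: sold=2 (running total=8) -> [7 8 9 2]
Step 5: sold=2 (running total=10) -> [7 9 10 2]
Step 6: sold=2 (running total=12) -> [7 10 11 2]
Step 7: sold=2 (running total=14) -> [7 11 12 2]

Answer: 14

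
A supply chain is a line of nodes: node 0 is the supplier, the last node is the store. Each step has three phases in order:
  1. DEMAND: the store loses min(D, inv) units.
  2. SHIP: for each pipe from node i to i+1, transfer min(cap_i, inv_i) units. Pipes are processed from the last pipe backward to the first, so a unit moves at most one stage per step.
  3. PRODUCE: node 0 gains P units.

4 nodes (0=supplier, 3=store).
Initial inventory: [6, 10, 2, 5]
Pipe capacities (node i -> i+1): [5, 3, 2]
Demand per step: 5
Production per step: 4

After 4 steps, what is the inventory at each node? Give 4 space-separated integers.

Step 1: demand=5,sold=5 ship[2->3]=2 ship[1->2]=3 ship[0->1]=5 prod=4 -> inv=[5 12 3 2]
Step 2: demand=5,sold=2 ship[2->3]=2 ship[1->2]=3 ship[0->1]=5 prod=4 -> inv=[4 14 4 2]
Step 3: demand=5,sold=2 ship[2->3]=2 ship[1->2]=3 ship[0->1]=4 prod=4 -> inv=[4 15 5 2]
Step 4: demand=5,sold=2 ship[2->3]=2 ship[1->2]=3 ship[0->1]=4 prod=4 -> inv=[4 16 6 2]

4 16 6 2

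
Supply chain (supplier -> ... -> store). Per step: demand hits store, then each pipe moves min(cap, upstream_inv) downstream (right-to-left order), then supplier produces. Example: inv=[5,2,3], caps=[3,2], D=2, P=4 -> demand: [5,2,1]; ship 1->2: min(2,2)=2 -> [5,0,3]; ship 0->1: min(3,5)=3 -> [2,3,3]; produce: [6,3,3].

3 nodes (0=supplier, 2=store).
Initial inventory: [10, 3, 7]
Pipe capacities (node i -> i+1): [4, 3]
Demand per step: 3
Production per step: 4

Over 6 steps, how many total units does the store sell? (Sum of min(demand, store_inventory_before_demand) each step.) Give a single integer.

Step 1: sold=3 (running total=3) -> [10 4 7]
Step 2: sold=3 (running total=6) -> [10 5 7]
Step 3: sold=3 (running total=9) -> [10 6 7]
Step 4: sold=3 (running total=12) -> [10 7 7]
Step 5: sold=3 (running total=15) -> [10 8 7]
Step 6: sold=3 (running total=18) -> [10 9 7]

Answer: 18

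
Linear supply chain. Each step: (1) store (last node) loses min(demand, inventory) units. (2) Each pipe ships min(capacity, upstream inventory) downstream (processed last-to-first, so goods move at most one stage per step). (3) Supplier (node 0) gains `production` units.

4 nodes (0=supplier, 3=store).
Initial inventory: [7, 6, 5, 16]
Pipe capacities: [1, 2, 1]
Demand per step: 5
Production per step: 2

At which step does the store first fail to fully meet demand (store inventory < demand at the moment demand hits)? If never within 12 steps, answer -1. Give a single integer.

Step 1: demand=5,sold=5 ship[2->3]=1 ship[1->2]=2 ship[0->1]=1 prod=2 -> [8 5 6 12]
Step 2: demand=5,sold=5 ship[2->3]=1 ship[1->2]=2 ship[0->1]=1 prod=2 -> [9 4 7 8]
Step 3: demand=5,sold=5 ship[2->3]=1 ship[1->2]=2 ship[0->1]=1 prod=2 -> [10 3 8 4]
Step 4: demand=5,sold=4 ship[2->3]=1 ship[1->2]=2 ship[0->1]=1 prod=2 -> [11 2 9 1]
Step 5: demand=5,sold=1 ship[2->3]=1 ship[1->2]=2 ship[0->1]=1 prod=2 -> [12 1 10 1]
Step 6: demand=5,sold=1 ship[2->3]=1 ship[1->2]=1 ship[0->1]=1 prod=2 -> [13 1 10 1]
Step 7: demand=5,sold=1 ship[2->3]=1 ship[1->2]=1 ship[0->1]=1 prod=2 -> [14 1 10 1]
Step 8: demand=5,sold=1 ship[2->3]=1 ship[1->2]=1 ship[0->1]=1 prod=2 -> [15 1 10 1]
Step 9: demand=5,sold=1 ship[2->3]=1 ship[1->2]=1 ship[0->1]=1 prod=2 -> [16 1 10 1]
Step 10: demand=5,sold=1 ship[2->3]=1 ship[1->2]=1 ship[0->1]=1 prod=2 -> [17 1 10 1]
Step 11: demand=5,sold=1 ship[2->3]=1 ship[1->2]=1 ship[0->1]=1 prod=2 -> [18 1 10 1]
Step 12: demand=5,sold=1 ship[2->3]=1 ship[1->2]=1 ship[0->1]=1 prod=2 -> [19 1 10 1]
First stockout at step 4

4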